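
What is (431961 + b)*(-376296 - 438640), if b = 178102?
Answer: -497162300968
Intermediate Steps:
(431961 + b)*(-376296 - 438640) = (431961 + 178102)*(-376296 - 438640) = 610063*(-814936) = -497162300968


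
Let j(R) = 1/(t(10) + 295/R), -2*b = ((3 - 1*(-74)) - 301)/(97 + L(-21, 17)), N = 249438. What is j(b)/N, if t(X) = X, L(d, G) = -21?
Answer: 2/104853045 ≈ 1.9074e-8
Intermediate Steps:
b = 28/19 (b = -((3 - 1*(-74)) - 301)/(2*(97 - 21)) = -((3 + 74) - 301)/(2*76) = -(77 - 301)/(2*76) = -(-112)/76 = -½*(-56/19) = 28/19 ≈ 1.4737)
j(R) = 1/(10 + 295/R)
j(b)/N = ((⅕)*(28/19)/(59 + 2*(28/19)))/249438 = ((⅕)*(28/19)/(59 + 56/19))*(1/249438) = ((⅕)*(28/19)/(1177/19))*(1/249438) = ((⅕)*(28/19)*(19/1177))*(1/249438) = (28/5885)*(1/249438) = 2/104853045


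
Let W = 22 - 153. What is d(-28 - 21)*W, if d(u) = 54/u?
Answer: 7074/49 ≈ 144.37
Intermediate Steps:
W = -131
d(-28 - 21)*W = (54/(-28 - 21))*(-131) = (54/(-49))*(-131) = (54*(-1/49))*(-131) = -54/49*(-131) = 7074/49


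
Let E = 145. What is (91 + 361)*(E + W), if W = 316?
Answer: 208372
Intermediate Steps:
(91 + 361)*(E + W) = (91 + 361)*(145 + 316) = 452*461 = 208372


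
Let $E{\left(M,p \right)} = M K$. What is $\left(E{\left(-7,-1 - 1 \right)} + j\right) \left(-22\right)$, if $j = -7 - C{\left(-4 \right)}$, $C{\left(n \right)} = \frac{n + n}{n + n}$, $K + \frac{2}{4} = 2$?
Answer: $407$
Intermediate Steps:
$K = \frac{3}{2}$ ($K = - \frac{1}{2} + 2 = \frac{3}{2} \approx 1.5$)
$C{\left(n \right)} = 1$ ($C{\left(n \right)} = \frac{2 n}{2 n} = 2 n \frac{1}{2 n} = 1$)
$j = -8$ ($j = -7 - 1 = -8$)
$E{\left(M,p \right)} = \frac{3 M}{2}$ ($E{\left(M,p \right)} = M \frac{3}{2} = \frac{3 M}{2}$)
$\left(E{\left(-7,-1 - 1 \right)} + j\right) \left(-22\right) = \left(\frac{3}{2} \left(-7\right) - 8\right) \left(-22\right) = \left(- \frac{21}{2} - 8\right) \left(-22\right) = \left(- \frac{37}{2}\right) \left(-22\right) = 407$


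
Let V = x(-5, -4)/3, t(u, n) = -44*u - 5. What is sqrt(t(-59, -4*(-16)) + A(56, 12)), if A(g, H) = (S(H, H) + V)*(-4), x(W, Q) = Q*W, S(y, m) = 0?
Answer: 7*sqrt(471)/3 ≈ 50.639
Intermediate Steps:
t(u, n) = -5 - 44*u
V = 20/3 (V = -4*(-5)/3 = 20*(1/3) = 20/3 ≈ 6.6667)
A(g, H) = -80/3 (A(g, H) = (0 + 20/3)*(-4) = (20/3)*(-4) = -80/3)
sqrt(t(-59, -4*(-16)) + A(56, 12)) = sqrt((-5 - 44*(-59)) - 80/3) = sqrt((-5 + 2596) - 80/3) = sqrt(2591 - 80/3) = sqrt(7693/3) = 7*sqrt(471)/3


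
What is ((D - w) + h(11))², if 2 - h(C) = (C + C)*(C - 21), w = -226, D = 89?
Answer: 288369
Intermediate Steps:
h(C) = 2 - 2*C*(-21 + C) (h(C) = 2 - (C + C)*(C - 21) = 2 - 2*C*(-21 + C))
((D - w) + h(11))² = ((89 - 1*(-226)) + (2 - 2*11² + 42*11))² = ((89 + 226) + (2 - 2*121 + 462))² = (315 + (2 - 242 + 462))² = (315 + 222)² = 537² = 288369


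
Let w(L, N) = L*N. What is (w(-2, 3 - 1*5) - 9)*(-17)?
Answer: 85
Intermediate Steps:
(w(-2, 3 - 1*5) - 9)*(-17) = (-2*(3 - 1*5) - 9)*(-17) = (-2*(3 - 5) - 9)*(-17) = (-2*(-2) - 9)*(-17) = (4 - 9)*(-17) = -5*(-17) = 85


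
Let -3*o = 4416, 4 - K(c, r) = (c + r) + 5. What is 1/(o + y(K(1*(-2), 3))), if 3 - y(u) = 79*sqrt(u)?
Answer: I/(-1469*I + 79*sqrt(2)) ≈ -0.00067682 + 5.1475e-5*I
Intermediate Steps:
K(c, r) = -1 - c - r (K(c, r) = 4 - ((c + r) + 5) = 4 - (5 + c + r) = 4 + (-5 - c - r) = -1 - c - r)
y(u) = 3 - 79*sqrt(u)
o = -1472 (o = -1/3*4416 = -1472)
1/(o + y(K(1*(-2), 3))) = 1/(-1472 + (3 - 79*sqrt(-1 - (-2) - 1*3))) = 1/(-1472 + (3 - 79*sqrt(-1 - 1*(-2) - 3))) = 1/(-1472 + (3 - 79*sqrt(-1 + 2 - 3))) = 1/(-1472 + (3 - 79*I*sqrt(2))) = 1/(-1469 - 79*I*sqrt(2))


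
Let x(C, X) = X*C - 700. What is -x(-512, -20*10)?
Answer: -101700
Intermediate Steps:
x(C, X) = -700 + C*X (x(C, X) = C*X - 700 = -700 + C*X)
-x(-512, -20*10) = -(-700 - (-10240)*10) = -(-700 - 512*(-200)) = -(-700 + 102400) = -1*101700 = -101700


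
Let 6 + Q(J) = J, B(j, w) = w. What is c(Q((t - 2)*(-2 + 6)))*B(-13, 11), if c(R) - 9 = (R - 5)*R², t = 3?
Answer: -209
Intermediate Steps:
Q(J) = -6 + J
c(R) = 9 + R²*(-5 + R) (c(R) = 9 + (R - 5)*R² = 9 + (-5 + R)*R² = 9 + R²*(-5 + R))
c(Q((t - 2)*(-2 + 6)))*B(-13, 11) = (9 + (-6 + (3 - 2)*(-2 + 6))³ - 5*(-6 + (3 - 2)*(-2 + 6))²)*11 = (9 + (-6 + 1*4)³ - 5*(-6 + 1*4)²)*11 = (9 + (-6 + 4)³ - 5*(-6 + 4)²)*11 = (9 + (-2)³ - 5*(-2)²)*11 = (9 - 8 - 5*4)*11 = (9 - 8 - 20)*11 = -19*11 = -209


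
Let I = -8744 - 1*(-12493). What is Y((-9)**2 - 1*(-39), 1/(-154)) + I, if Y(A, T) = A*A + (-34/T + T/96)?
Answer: 345723839/14784 ≈ 23385.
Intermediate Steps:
Y(A, T) = A**2 - 34/T + T/96 (Y(A, T) = A**2 + (-34/T + T*(1/96)) = A**2 + (-34/T + T/96) = A**2 - 34/T + T/96)
I = 3749 (I = -8744 + 12493 = 3749)
Y((-9)**2 - 1*(-39), 1/(-154)) + I = (((-9)**2 - 1*(-39))**2 - 34/(1/(-154)) + (1/96)/(-154)) + 3749 = ((81 + 39)**2 - 34/(-1/154) + (1/96)*(-1/154)) + 3749 = (120**2 - 34*(-154) - 1/14784) + 3749 = (14400 + 5236 - 1/14784) + 3749 = 290298623/14784 + 3749 = 345723839/14784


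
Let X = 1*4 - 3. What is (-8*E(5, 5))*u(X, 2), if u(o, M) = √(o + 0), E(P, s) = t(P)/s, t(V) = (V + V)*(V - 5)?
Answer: 0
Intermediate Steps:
t(V) = 2*V*(-5 + V) (t(V) = (2*V)*(-5 + V) = 2*V*(-5 + V))
X = 1 (X = 4 - 3 = 1)
E(P, s) = 2*P*(-5 + P)/s (E(P, s) = (2*P*(-5 + P))/s = 2*P*(-5 + P)/s)
u(o, M) = √o
(-8*E(5, 5))*u(X, 2) = (-16*5*(-5 + 5)/5)*√1 = -16*5*0/5*1 = -8*0*1 = 0*1 = 0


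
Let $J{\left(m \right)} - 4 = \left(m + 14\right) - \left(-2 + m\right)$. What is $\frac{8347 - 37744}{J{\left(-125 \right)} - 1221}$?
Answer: $\frac{29397}{1201} \approx 24.477$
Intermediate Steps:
$J{\left(m \right)} = 20$ ($J{\left(m \right)} = 4 + \left(\left(m + 14\right) - \left(-2 + m\right)\right) = 4 + \left(\left(14 + m\right) - \left(-2 + m\right)\right) = 4 + 16 = 20$)
$\frac{8347 - 37744}{J{\left(-125 \right)} - 1221} = \frac{8347 - 37744}{20 - 1221} = - \frac{29397}{-1201} = \left(-29397\right) \left(- \frac{1}{1201}\right) = \frac{29397}{1201}$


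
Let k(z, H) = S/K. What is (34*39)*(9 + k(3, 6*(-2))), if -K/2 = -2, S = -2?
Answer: 11271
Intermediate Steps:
K = 4 (K = -2*(-2) = 4)
k(z, H) = -½ (k(z, H) = -2/4 = -2*¼ = -½)
(34*39)*(9 + k(3, 6*(-2))) = (34*39)*(9 - ½) = 1326*(17/2) = 11271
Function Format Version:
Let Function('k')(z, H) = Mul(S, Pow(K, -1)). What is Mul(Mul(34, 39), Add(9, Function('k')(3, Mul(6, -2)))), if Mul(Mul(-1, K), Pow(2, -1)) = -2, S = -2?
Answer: 11271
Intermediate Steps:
K = 4 (K = Mul(-2, -2) = 4)
Function('k')(z, H) = Rational(-1, 2) (Function('k')(z, H) = Mul(-2, Pow(4, -1)) = Mul(-2, Rational(1, 4)) = Rational(-1, 2))
Mul(Mul(34, 39), Add(9, Function('k')(3, Mul(6, -2)))) = Mul(Mul(34, 39), Add(9, Rational(-1, 2))) = Mul(1326, Rational(17, 2)) = 11271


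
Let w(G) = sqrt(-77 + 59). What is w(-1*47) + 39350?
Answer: 39350 + 3*I*sqrt(2) ≈ 39350.0 + 4.2426*I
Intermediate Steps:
w(G) = 3*I*sqrt(2) (w(G) = sqrt(-18) = 3*I*sqrt(2))
w(-1*47) + 39350 = 3*I*sqrt(2) + 39350 = 39350 + 3*I*sqrt(2)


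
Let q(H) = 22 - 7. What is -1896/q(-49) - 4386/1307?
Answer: -847954/6535 ≈ -129.76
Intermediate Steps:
q(H) = 15
-1896/q(-49) - 4386/1307 = -1896/15 - 4386/1307 = -1896*1/15 - 4386*1/1307 = -632/5 - 4386/1307 = -847954/6535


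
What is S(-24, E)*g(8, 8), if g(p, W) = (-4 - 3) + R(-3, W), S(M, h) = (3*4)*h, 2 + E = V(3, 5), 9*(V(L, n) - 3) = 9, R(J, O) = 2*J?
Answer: -312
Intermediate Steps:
V(L, n) = 4 (V(L, n) = 3 + (⅑)*9 = 3 + 1 = 4)
E = 2 (E = -2 + 4 = 2)
S(M, h) = 12*h
g(p, W) = -13 (g(p, W) = (-4 - 3) + 2*(-3) = -7 - 6 = -13)
S(-24, E)*g(8, 8) = (12*2)*(-13) = 24*(-13) = -312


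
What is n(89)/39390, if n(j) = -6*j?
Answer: -89/6565 ≈ -0.013557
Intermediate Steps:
n(89)/39390 = -6*89/39390 = -534*1/39390 = -89/6565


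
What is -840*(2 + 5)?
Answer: -5880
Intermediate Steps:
-840*(2 + 5) = -840*7 = -420*14 = -5880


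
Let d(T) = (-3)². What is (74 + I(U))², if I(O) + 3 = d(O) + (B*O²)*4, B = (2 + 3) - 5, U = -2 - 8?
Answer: 6400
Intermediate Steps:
d(T) = 9
U = -10
B = 0 (B = 5 - 5 = 0)
I(O) = 6 (I(O) = -3 + (9 + (0*O²)*4) = -3 + (9 + 0*4) = -3 + (9 + 0) = -3 + 9 = 6)
(74 + I(U))² = (74 + 6)² = 80² = 6400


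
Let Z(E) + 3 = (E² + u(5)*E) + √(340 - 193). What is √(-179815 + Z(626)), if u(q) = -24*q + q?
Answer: √(140068 + 7*√3) ≈ 374.27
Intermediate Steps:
u(q) = -23*q
Z(E) = -3 + E² - 115*E + 7*√3 (Z(E) = -3 + ((E² + (-23*5)*E) + √(340 - 193)) = -3 + ((E² - 115*E) + √147) = -3 + ((E² - 115*E) + 7*√3) = -3 + (E² - 115*E + 7*√3) = -3 + E² - 115*E + 7*√3)
√(-179815 + Z(626)) = √(-179815 + (-3 + 626² - 115*626 + 7*√3)) = √(-179815 + (-3 + 391876 - 71990 + 7*√3)) = √(-179815 + (319883 + 7*√3)) = √(140068 + 7*√3)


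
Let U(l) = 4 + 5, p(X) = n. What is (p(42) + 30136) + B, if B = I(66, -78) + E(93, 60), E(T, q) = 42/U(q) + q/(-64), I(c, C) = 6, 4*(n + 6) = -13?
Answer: 1446551/48 ≈ 30136.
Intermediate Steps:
n = -37/4 (n = -6 + (1/4)*(-13) = -6 - 13/4 = -37/4 ≈ -9.2500)
p(X) = -37/4
U(l) = 9
E(T, q) = 14/3 - q/64 (E(T, q) = 42/9 + q/(-64) = 42*(1/9) + q*(-1/64) = 14/3 - q/64)
B = 467/48 (B = 6 + (14/3 - 1/64*60) = 6 + (14/3 - 15/16) = 6 + 179/48 = 467/48 ≈ 9.7292)
(p(42) + 30136) + B = (-37/4 + 30136) + 467/48 = 120507/4 + 467/48 = 1446551/48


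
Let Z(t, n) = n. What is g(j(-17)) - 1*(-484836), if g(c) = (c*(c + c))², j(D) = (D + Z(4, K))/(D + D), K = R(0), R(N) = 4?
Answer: 161975978785/334084 ≈ 4.8484e+5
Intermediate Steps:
K = 4
j(D) = (4 + D)/(2*D) (j(D) = (D + 4)/(D + D) = (4 + D)/((2*D)) = (4 + D)*(1/(2*D)) = (4 + D)/(2*D))
g(c) = 4*c⁴ (g(c) = (c*(2*c))² = (2*c²)² = 4*c⁴)
g(j(-17)) - 1*(-484836) = 4*((½)*(4 - 17)/(-17))⁴ - 1*(-484836) = 4*((½)*(-1/17)*(-13))⁴ + 484836 = 4*(13/34)⁴ + 484836 = 4*(28561/1336336) + 484836 = 28561/334084 + 484836 = 161975978785/334084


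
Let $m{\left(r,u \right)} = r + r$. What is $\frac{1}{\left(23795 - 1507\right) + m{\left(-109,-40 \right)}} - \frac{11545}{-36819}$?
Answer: $\frac{254834969}{812595330} \approx 0.31361$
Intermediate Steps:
$m{\left(r,u \right)} = 2 r$
$\frac{1}{\left(23795 - 1507\right) + m{\left(-109,-40 \right)}} - \frac{11545}{-36819} = \frac{1}{\left(23795 - 1507\right) + 2 \left(-109\right)} - \frac{11545}{-36819} = \frac{1}{\left(23795 - 1507\right) - 218} - - \frac{11545}{36819} = \frac{1}{22288 - 218} + \frac{11545}{36819} = \frac{1}{22070} + \frac{11545}{36819} = \frac{254834969}{812595330}$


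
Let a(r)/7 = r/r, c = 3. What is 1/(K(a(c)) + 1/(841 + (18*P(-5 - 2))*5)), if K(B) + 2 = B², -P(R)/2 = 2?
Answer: 481/22608 ≈ 0.021276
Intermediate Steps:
P(R) = -4 (P(R) = -2*2 = -4)
a(r) = 7 (a(r) = 7*(r/r) = 7*1 = 7)
K(B) = -2 + B²
1/(K(a(c)) + 1/(841 + (18*P(-5 - 2))*5)) = 1/((-2 + 7²) + 1/(841 + (18*(-4))*5)) = 1/((-2 + 49) + 1/(841 - 72*5)) = 1/(47 + 1/(841 - 360)) = 1/(47 + 1/481) = 1/(22608/481) = 481/22608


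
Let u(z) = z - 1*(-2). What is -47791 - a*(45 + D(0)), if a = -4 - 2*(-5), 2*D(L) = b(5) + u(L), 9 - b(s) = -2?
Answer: -48100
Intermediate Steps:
b(s) = 11 (b(s) = 9 - 1*(-2) = 9 + 2 = 11)
u(z) = 2 + z (u(z) = z + 2 = 2 + z)
D(L) = 13/2 + L/2 (D(L) = (11 + (2 + L))/2 = (13 + L)/2 = 13/2 + L/2)
a = 6 (a = -4 + 10 = 6)
-47791 - a*(45 + D(0)) = -47791 - 6*(45 + (13/2 + (½)*0)) = -47791 - 6*(45 + (13/2 + 0)) = -47791 - 6*(45 + 13/2) = -47791 - 6*103/2 = -47791 - 1*309 = -47791 - 309 = -48100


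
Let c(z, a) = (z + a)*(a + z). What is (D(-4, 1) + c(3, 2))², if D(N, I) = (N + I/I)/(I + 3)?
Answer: 9409/16 ≈ 588.06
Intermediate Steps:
c(z, a) = (a + z)² (c(z, a) = (a + z)*(a + z) = (a + z)²)
D(N, I) = (1 + N)/(3 + I) (D(N, I) = (N + 1)/(3 + I) = (1 + N)/(3 + I))
(D(-4, 1) + c(3, 2))² = ((1 - 4)/(3 + 1) + (2 + 3)²)² = (-3/4 + 5²)² = ((¼)*(-3) + 25)² = (-¾ + 25)² = (97/4)² = 9409/16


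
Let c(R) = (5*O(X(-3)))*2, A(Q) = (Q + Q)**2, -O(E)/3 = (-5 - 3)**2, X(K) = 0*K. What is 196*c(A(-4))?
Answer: -376320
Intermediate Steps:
X(K) = 0
O(E) = -192 (O(E) = -3*(-5 - 3)**2 = -3*(-8)**2 = -3*64 = -192)
A(Q) = 4*Q**2 (A(Q) = (2*Q)**2 = 4*Q**2)
c(R) = -1920 (c(R) = (5*(-192))*2 = -960*2 = -1920)
196*c(A(-4)) = 196*(-1920) = -376320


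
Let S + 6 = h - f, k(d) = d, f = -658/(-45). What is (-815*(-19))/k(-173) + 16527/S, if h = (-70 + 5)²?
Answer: -2801052850/32731081 ≈ -85.578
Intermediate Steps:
f = 658/45 (f = -658*(-1/45) = 658/45 ≈ 14.622)
h = 4225 (h = (-65)² = 4225)
S = 189197/45 (S = -6 + (4225 - 1*658/45) = -6 + (4225 - 658/45) = -6 + 189467/45 = 189197/45 ≈ 4204.4)
(-815*(-19))/k(-173) + 16527/S = -815*(-19)/(-173) + 16527/(189197/45) = 15485*(-1/173) + 16527*(45/189197) = -15485/173 + 743715/189197 = -2801052850/32731081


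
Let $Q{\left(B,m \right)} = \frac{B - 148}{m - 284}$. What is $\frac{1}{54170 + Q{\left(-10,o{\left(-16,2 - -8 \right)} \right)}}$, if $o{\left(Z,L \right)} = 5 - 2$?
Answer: $\frac{281}{15221928} \approx 1.846 \cdot 10^{-5}$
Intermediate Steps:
$o{\left(Z,L \right)} = 3$
$Q{\left(B,m \right)} = \frac{-148 + B}{-284 + m}$
$\frac{1}{54170 + Q{\left(-10,o{\left(-16,2 - -8 \right)} \right)}} = \frac{1}{54170 + \frac{-148 - 10}{-284 + 3}} = \frac{1}{54170 + \frac{1}{-281} \left(-158\right)} = \frac{1}{54170 - - \frac{158}{281}} = \frac{1}{54170 + \frac{158}{281}} = \frac{1}{\frac{15221928}{281}} = \frac{281}{15221928}$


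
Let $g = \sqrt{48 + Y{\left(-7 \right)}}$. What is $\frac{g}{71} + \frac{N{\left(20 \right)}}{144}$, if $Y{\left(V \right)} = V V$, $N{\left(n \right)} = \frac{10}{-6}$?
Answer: $- \frac{5}{432} + \frac{\sqrt{97}}{71} \approx 0.12714$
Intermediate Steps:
$N{\left(n \right)} = - \frac{5}{3}$ ($N{\left(n \right)} = 10 \left(- \frac{1}{6}\right) = - \frac{5}{3}$)
$Y{\left(V \right)} = V^{2}$
$g = \sqrt{97}$ ($g = \sqrt{48 + \left(-7\right)^{2}} = \sqrt{48 + 49} = \sqrt{97} \approx 9.8489$)
$\frac{g}{71} + \frac{N{\left(20 \right)}}{144} = \frac{\sqrt{97}}{71} - \frac{5}{3 \cdot 144} = \sqrt{97} \cdot \frac{1}{71} - \frac{5}{432} = \frac{\sqrt{97}}{71} - \frac{5}{432} = - \frac{5}{432} + \frac{\sqrt{97}}{71}$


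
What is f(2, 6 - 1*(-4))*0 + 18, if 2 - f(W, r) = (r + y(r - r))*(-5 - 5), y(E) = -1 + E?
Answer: 18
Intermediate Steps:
f(W, r) = -8 + 10*r (f(W, r) = 2 - (r + (-1 + (r - r)))*(-5 - 5) = 2 - (r + (-1 + 0))*(-10) = 2 - (r - 1)*(-10) = 2 - (-1 + r)*(-10) = 2 - (10 - 10*r) = 2 + (-10 + 10*r) = -8 + 10*r)
f(2, 6 - 1*(-4))*0 + 18 = (-8 + 10*(6 - 1*(-4)))*0 + 18 = (-8 + 10*(6 + 4))*0 + 18 = (-8 + 10*10)*0 + 18 = (-8 + 100)*0 + 18 = 92*0 + 18 = 0 + 18 = 18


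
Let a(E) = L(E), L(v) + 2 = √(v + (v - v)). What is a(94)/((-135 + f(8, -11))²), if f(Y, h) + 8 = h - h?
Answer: -2/20449 + √94/20449 ≈ 0.00037632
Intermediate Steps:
L(v) = -2 + √v (L(v) = -2 + √(v + (v - v)) = -2 + √(v + 0) = -2 + √v)
a(E) = -2 + √E
f(Y, h) = -8 (f(Y, h) = -8 + (h - h) = -8 + 0 = -8)
a(94)/((-135 + f(8, -11))²) = (-2 + √94)/((-135 - 8)²) = (-2 + √94)/((-143)²) = (-2 + √94)/20449 = (-2 + √94)*(1/20449) = -2/20449 + √94/20449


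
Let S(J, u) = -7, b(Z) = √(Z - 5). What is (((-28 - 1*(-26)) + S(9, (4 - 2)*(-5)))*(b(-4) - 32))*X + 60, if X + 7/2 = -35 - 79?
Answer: -33780 + 6345*I/2 ≈ -33780.0 + 3172.5*I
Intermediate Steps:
b(Z) = √(-5 + Z)
X = -235/2 (X = -7/2 + (-35 - 79) = -7/2 - 114 = -235/2 ≈ -117.50)
(((-28 - 1*(-26)) + S(9, (4 - 2)*(-5)))*(b(-4) - 32))*X + 60 = (((-28 - 1*(-26)) - 7)*(√(-5 - 4) - 32))*(-235/2) + 60 = (((-28 + 26) - 7)*(√(-9) - 32))*(-235/2) + 60 = ((-2 - 7)*(3*I - 32))*(-235/2) + 60 = -9*(-32 + 3*I)*(-235/2) + 60 = (288 - 27*I)*(-235/2) + 60 = (-33840 + 6345*I/2) + 60 = -33780 + 6345*I/2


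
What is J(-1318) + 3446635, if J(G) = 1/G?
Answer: 4542664929/1318 ≈ 3.4466e+6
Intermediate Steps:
J(-1318) + 3446635 = 1/(-1318) + 3446635 = -1/1318 + 3446635 = 4542664929/1318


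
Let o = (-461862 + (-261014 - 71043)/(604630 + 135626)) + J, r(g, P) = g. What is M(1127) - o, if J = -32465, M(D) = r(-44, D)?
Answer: 33263298955/67296 ≈ 4.9428e+5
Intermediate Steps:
M(D) = -44
o = -33266259979/67296 (o = (-461862 + (-261014 - 71043)/(604630 + 135626)) - 32465 = (-461862 - 332057/740256) - 32465 = (-461862 - 332057*1/740256) - 32465 = (-461862 - 30187/67296) - 32465 = -31081495339/67296 - 32465 = -33266259979/67296 ≈ -4.9433e+5)
M(1127) - o = -44 - 1*(-33266259979/67296) = -44 + 33266259979/67296 = 33263298955/67296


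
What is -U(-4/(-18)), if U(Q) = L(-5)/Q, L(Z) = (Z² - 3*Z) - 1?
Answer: -351/2 ≈ -175.50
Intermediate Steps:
L(Z) = -1 + Z² - 3*Z
U(Q) = 39/Q (U(Q) = (-1 + (-5)² - 3*(-5))/Q = (-1 + 25 + 15)/Q = 39/Q)
-U(-4/(-18)) = -39/((-4/(-18))) = -39/((-4*(-1/18))) = -39/2/9 = -39*9/2 = -1*351/2 = -351/2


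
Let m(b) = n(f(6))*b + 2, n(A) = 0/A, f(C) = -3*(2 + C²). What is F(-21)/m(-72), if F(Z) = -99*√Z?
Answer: -99*I*√21/2 ≈ -226.84*I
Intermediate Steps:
f(C) = -6 - 3*C²
n(A) = 0
m(b) = 2 (m(b) = 0*b + 2 = 0 + 2 = 2)
F(-21)/m(-72) = -99*I*√21/2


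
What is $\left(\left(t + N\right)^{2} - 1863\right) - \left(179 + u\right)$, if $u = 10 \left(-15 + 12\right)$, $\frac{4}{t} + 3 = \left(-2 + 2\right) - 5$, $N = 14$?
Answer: $- \frac{7319}{4} \approx -1829.8$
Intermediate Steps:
$t = - \frac{1}{2}$ ($t = \frac{4}{-3 + \left(\left(-2 + 2\right) - 5\right)} = \frac{4}{-3 + \left(0 - 5\right)} = \frac{4}{-3 - 5} = \frac{4}{-8} = 4 \left(- \frac{1}{8}\right) = - \frac{1}{2} \approx -0.5$)
$u = -30$ ($u = 10 \left(-3\right) = -30$)
$\left(\left(t + N\right)^{2} - 1863\right) - \left(179 + u\right) = \left(\left(- \frac{1}{2} + 14\right)^{2} - 1863\right) - 149 = \left(\left(\frac{27}{2}\right)^{2} - 1863\right) + \left(-179 + 30\right) = \left(\frac{729}{4} - 1863\right) - 149 = - \frac{6723}{4} - 149 = - \frac{7319}{4}$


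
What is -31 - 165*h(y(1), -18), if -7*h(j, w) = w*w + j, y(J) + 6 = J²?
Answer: 52418/7 ≈ 7488.3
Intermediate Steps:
y(J) = -6 + J²
h(j, w) = -j/7 - w²/7 (h(j, w) = -(w*w + j)/7 = -(w² + j)/7 = -(j + w²)/7 = -j/7 - w²/7)
-31 - 165*h(y(1), -18) = -31 - 165*(-(-6 + 1²)/7 - ⅐*(-18)²) = -31 - 165*(-(-6 + 1)/7 - ⅐*324) = -31 - 165*(-⅐*(-5) - 324/7) = -31 - 165*(5/7 - 324/7) = -31 - 165*(-319/7) = -31 + 52635/7 = 52418/7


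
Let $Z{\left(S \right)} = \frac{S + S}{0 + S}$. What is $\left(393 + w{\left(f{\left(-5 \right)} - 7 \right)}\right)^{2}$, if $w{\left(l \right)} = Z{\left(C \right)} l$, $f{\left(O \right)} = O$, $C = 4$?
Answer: $136161$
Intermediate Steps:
$Z{\left(S \right)} = 2$ ($Z{\left(S \right)} = \frac{2 S}{S} = 2$)
$w{\left(l \right)} = 2 l$
$\left(393 + w{\left(f{\left(-5 \right)} - 7 \right)}\right)^{2} = \left(393 + 2 \left(-5 - 7\right)\right)^{2} = \left(393 + 2 \left(-12\right)\right)^{2} = \left(393 - 24\right)^{2} = 369^{2} = 136161$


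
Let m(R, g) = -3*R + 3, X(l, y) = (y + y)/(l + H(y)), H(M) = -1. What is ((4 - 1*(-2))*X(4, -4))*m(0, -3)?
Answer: -48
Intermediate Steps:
X(l, y) = 2*y/(-1 + l) (X(l, y) = (y + y)/(l - 1) = (2*y)/(-1 + l) = 2*y/(-1 + l))
m(R, g) = 3 - 3*R
((4 - 1*(-2))*X(4, -4))*m(0, -3) = ((4 - 1*(-2))*(2*(-4)/(-1 + 4)))*(3 - 3*0) = ((4 + 2)*(2*(-4)/3))*(3 + 0) = (6*(2*(-4)*(⅓)))*3 = (6*(-8/3))*3 = -16*3 = -48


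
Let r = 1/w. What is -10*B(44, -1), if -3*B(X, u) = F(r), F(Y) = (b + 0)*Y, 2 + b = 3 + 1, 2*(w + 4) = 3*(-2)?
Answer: -20/21 ≈ -0.95238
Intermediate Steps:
w = -7 (w = -4 + (3*(-2))/2 = -4 + (1/2)*(-6) = -4 - 3 = -7)
r = -1/7 (r = 1/(-7) = -1/7 ≈ -0.14286)
b = 2 (b = -2 + (3 + 1) = -2 + 4 = 2)
F(Y) = 2*Y (F(Y) = (2 + 0)*Y = 2*Y)
B(X, u) = 2/21 (B(X, u) = -2*(-1)/(3*7) = -1/3*(-2/7) = 2/21)
-10*B(44, -1) = -10*2/21 = -20/21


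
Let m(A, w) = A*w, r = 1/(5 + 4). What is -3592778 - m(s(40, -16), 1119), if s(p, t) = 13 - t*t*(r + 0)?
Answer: -10726487/3 ≈ -3.5755e+6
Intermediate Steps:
r = 1/9 ≈ 0.11111
s(p, t) = 13 - t**2/9 (s(p, t) = 13 - t*t*(1/9 + 0) = 13 - t**2/9)
-3592778 - m(s(40, -16), 1119) = -3592778 - (13 - 1/9*(-16)**2)*1119 = -3592778 - (13 - 1/9*256)*1119 = -3592778 - (13 - 256/9)*1119 = -3592778 - (-139)*1119/9 = -3592778 - 1*(-51847/3) = -3592778 + 51847/3 = -10726487/3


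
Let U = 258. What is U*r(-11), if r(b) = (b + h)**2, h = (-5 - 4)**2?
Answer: 1264200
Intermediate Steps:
h = 81 (h = (-9)**2 = 81)
r(b) = (81 + b)**2 (r(b) = (b + 81)**2 = (81 + b)**2)
U*r(-11) = 258*(81 - 11)**2 = 258*70**2 = 258*4900 = 1264200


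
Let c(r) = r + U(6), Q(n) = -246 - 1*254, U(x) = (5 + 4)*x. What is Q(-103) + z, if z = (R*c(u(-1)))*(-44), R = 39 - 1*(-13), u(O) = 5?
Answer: -135492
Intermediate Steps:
U(x) = 9*x
Q(n) = -500 (Q(n) = -246 - 254 = -500)
c(r) = 54 + r (c(r) = r + 9*6 = r + 54 = 54 + r)
R = 52 (R = 39 + 13 = 52)
z = -134992 (z = (52*(54 + 5))*(-44) = (52*59)*(-44) = 3068*(-44) = -134992)
Q(-103) + z = -500 - 134992 = -135492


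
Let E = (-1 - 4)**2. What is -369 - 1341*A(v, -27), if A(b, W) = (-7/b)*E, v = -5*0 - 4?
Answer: -236151/4 ≈ -59038.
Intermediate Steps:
v = -4 (v = 0 - 4 = -4)
E = 25 (E = (-5)**2 = 25)
A(b, W) = -175/b (A(b, W) = -7/b*25 = -175/b)
-369 - 1341*A(v, -27) = -369 - (-234675)/(-4) = -369 - (-234675)*(-1)/4 = -369 - 1341*175/4 = -369 - 234675/4 = -236151/4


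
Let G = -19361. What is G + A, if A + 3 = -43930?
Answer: -63294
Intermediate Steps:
A = -43933 (A = -3 - 43930 = -43933)
G + A = -19361 - 43933 = -63294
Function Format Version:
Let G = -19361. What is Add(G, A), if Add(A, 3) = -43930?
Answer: -63294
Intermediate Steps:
A = -43933 (A = Add(-3, -43930) = -43933)
Add(G, A) = Add(-19361, -43933) = -63294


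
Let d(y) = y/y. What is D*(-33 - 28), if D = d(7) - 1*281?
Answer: 17080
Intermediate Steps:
d(y) = 1
D = -280 (D = 1 - 1*281 = 1 - 281 = -280)
D*(-33 - 28) = -280*(-33 - 28) = -280*(-61) = 17080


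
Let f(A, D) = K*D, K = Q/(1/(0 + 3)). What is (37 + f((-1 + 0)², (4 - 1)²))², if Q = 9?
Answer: 78400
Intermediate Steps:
K = 27 (K = 9/(1/(0 + 3)) = 9/(1/3) = 9/(⅓) = 9*3 = 27)
f(A, D) = 27*D
(37 + f((-1 + 0)², (4 - 1)²))² = (37 + 27*(4 - 1)²)² = (37 + 27*3²)² = (37 + 27*9)² = (37 + 243)² = 280² = 78400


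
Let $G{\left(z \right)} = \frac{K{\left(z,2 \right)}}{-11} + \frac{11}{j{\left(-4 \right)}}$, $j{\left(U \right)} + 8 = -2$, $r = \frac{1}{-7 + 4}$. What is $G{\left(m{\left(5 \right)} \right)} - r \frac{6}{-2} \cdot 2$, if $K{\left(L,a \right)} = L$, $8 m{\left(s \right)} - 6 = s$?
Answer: $- \frac{129}{40} \approx -3.225$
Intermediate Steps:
$m{\left(s \right)} = \frac{3}{4} + \frac{s}{8}$
$r = - \frac{1}{3}$ ($r = \frac{1}{-3} = - \frac{1}{3} \approx -0.33333$)
$j{\left(U \right)} = -10$ ($j{\left(U \right)} = -8 - 2 = -10$)
$G{\left(z \right)} = - \frac{11}{10} - \frac{z}{11}$ ($G{\left(z \right)} = \frac{z}{-11} + \frac{11}{-10} = z \left(- \frac{1}{11}\right) + 11 \left(- \frac{1}{10}\right) = - \frac{z}{11} - \frac{11}{10} = - \frac{11}{10} - \frac{z}{11}$)
$G{\left(m{\left(5 \right)} \right)} - r \frac{6}{-2} \cdot 2 = \left(- \frac{11}{10} - \frac{\frac{3}{4} + \frac{1}{8} \cdot 5}{11}\right) - - \frac{6 \frac{1}{-2}}{3} \cdot 2 = \left(- \frac{11}{10} - \frac{\frac{3}{4} + \frac{5}{8}}{11}\right) - - \frac{6 \left(- \frac{1}{2}\right)}{3} \cdot 2 = \left(- \frac{11}{10} - \frac{1}{8}\right) - \left(- \frac{1}{3}\right) \left(-3\right) 2 = \left(- \frac{11}{10} - \frac{1}{8}\right) - 1 \cdot 2 = - \frac{49}{40} - 2 = - \frac{129}{40}$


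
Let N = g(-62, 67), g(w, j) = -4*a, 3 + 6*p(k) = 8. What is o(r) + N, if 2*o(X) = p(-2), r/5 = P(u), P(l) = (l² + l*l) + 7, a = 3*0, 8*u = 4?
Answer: 5/12 ≈ 0.41667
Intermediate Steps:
u = ½ (u = (⅛)*4 = ½ ≈ 0.50000)
a = 0
P(l) = 7 + 2*l² (P(l) = (l² + l²) + 7 = 2*l² + 7 = 7 + 2*l²)
p(k) = ⅚ (p(k) = -½ + (⅙)*8 = -½ + 4/3 = ⅚)
r = 75/2 (r = 5*(7 + 2*(½)²) = 5*(7 + 2*(¼)) = 5*(7 + ½) = 5*(15/2) = 75/2 ≈ 37.500)
o(X) = 5/12 (o(X) = (½)*(⅚) = 5/12)
g(w, j) = 0 (g(w, j) = -4*0 = 0)
N = 0
o(r) + N = 5/12 + 0 = 5/12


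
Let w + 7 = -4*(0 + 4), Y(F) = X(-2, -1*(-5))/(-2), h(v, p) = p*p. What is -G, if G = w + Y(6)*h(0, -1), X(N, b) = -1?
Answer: 45/2 ≈ 22.500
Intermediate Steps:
h(v, p) = p**2
Y(F) = 1/2 (Y(F) = -1/(-2) = -1*(-1/2) = 1/2)
w = -23 (w = -7 - 4*(0 + 4) = -7 - 4*4 = -7 - 16 = -23)
G = -45/2 (G = -23 + (1/2)*(-1)**2 = -23 + (1/2)*1 = -23 + 1/2 = -45/2 ≈ -22.500)
-G = -1*(-45/2) = 45/2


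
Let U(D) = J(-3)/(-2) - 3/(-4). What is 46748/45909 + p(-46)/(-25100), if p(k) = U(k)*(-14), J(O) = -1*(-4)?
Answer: 469028557/460926360 ≈ 1.0176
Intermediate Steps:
J(O) = 4
U(D) = -5/4 (U(D) = 4/(-2) - 3/(-4) = 4*(-½) - 3*(-¼) = -2 + ¾ = -5/4)
p(k) = 35/2 (p(k) = -5/4*(-14) = 35/2)
46748/45909 + p(-46)/(-25100) = 46748/45909 + (35/2)/(-25100) = 46748*(1/45909) + (35/2)*(-1/25100) = 46748/45909 - 7/10040 = 469028557/460926360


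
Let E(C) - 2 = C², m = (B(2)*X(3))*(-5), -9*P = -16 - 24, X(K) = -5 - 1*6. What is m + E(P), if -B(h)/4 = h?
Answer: -33878/81 ≈ -418.25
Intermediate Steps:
X(K) = -11 (X(K) = -5 - 6 = -11)
B(h) = -4*h
P = 40/9 (P = -(-16 - 24)/9 = -⅑*(-40) = 40/9 ≈ 4.4444)
m = -440 (m = (-4*2*(-11))*(-5) = -8*(-11)*(-5) = 88*(-5) = -440)
E(C) = 2 + C²
m + E(P) = -440 + (2 + (40/9)²) = -440 + (2 + 1600/81) = -440 + 1762/81 = -33878/81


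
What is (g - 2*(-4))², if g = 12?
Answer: 400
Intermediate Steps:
(g - 2*(-4))² = (12 - 2*(-4))² = (12 + 8)² = 20² = 400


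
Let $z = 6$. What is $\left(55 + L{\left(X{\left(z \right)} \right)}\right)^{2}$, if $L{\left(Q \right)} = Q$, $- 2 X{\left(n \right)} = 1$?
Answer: $\frac{11881}{4} \approx 2970.3$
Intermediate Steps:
$X{\left(n \right)} = - \frac{1}{2}$ ($X{\left(n \right)} = \left(- \frac{1}{2}\right) 1 = - \frac{1}{2}$)
$\left(55 + L{\left(X{\left(z \right)} \right)}\right)^{2} = \left(55 - \frac{1}{2}\right)^{2} = \left(\frac{109}{2}\right)^{2} = \frac{11881}{4}$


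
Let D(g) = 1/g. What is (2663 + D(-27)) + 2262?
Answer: 132974/27 ≈ 4925.0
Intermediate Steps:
(2663 + D(-27)) + 2262 = (2663 + 1/(-27)) + 2262 = (2663 - 1/27) + 2262 = 71900/27 + 2262 = 132974/27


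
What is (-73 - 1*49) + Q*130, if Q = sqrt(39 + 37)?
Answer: -122 + 260*sqrt(19) ≈ 1011.3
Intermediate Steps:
Q = 2*sqrt(19) (Q = sqrt(76) = 2*sqrt(19) ≈ 8.7178)
(-73 - 1*49) + Q*130 = (-73 - 1*49) + (2*sqrt(19))*130 = (-73 - 49) + 260*sqrt(19) = -122 + 260*sqrt(19)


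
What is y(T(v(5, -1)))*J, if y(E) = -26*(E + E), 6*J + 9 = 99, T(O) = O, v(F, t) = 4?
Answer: -3120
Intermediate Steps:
J = 15 (J = -3/2 + (⅙)*99 = -3/2 + 33/2 = 15)
y(E) = -52*E
y(T(v(5, -1)))*J = -52*4*15 = -208*15 = -3120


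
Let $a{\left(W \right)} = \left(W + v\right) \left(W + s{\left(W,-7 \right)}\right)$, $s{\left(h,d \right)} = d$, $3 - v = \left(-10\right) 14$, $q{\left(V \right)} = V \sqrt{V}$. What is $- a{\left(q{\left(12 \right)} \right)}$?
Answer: $-727 - 3264 \sqrt{3} \approx -6380.4$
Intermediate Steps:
$q{\left(V \right)} = V^{\frac{3}{2}}$
$v = 143$ ($v = 3 - \left(-10\right) 14 = 3 - -140 = 3 + 140 = 143$)
$a{\left(W \right)} = \left(-7 + W\right) \left(143 + W\right)$ ($a{\left(W \right)} = \left(W + 143\right) \left(W - 7\right) = \left(143 + W\right) \left(-7 + W\right) = \left(-7 + W\right) \left(143 + W\right)$)
$- a{\left(q{\left(12 \right)} \right)} = - (-1001 + \left(12^{\frac{3}{2}}\right)^{2} + 136 \cdot 12^{\frac{3}{2}}) = - (-1001 + \left(24 \sqrt{3}\right)^{2} + 136 \cdot 24 \sqrt{3}) = - (-1001 + 1728 + 3264 \sqrt{3}) = - (727 + 3264 \sqrt{3}) = -727 - 3264 \sqrt{3}$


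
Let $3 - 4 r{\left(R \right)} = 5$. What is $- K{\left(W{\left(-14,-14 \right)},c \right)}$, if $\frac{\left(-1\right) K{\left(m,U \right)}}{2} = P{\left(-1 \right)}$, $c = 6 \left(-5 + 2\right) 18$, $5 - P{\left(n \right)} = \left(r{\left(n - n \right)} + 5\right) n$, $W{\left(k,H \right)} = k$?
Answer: $19$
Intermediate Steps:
$r{\left(R \right)} = - \frac{1}{2}$ ($r{\left(R \right)} = \frac{3}{4} - \frac{5}{4} = - \frac{1}{2}$)
$P{\left(n \right)} = 5 - \frac{9 n}{2}$ ($P{\left(n \right)} = 5 - \left(- \frac{1}{2} + 5\right) n = 5 - \frac{9 n}{2}$)
$c = -324$ ($c = 6 \left(-3\right) 18 = \left(-18\right) 18 = -324$)
$K{\left(m,U \right)} = -19$ ($K{\left(m,U \right)} = - 2 \left(5 - - \frac{9}{2}\right) = - 2 \left(5 + \frac{9}{2}\right) = \left(-2\right) \frac{19}{2} = -19$)
$- K{\left(W{\left(-14,-14 \right)},c \right)} = \left(-1\right) \left(-19\right) = 19$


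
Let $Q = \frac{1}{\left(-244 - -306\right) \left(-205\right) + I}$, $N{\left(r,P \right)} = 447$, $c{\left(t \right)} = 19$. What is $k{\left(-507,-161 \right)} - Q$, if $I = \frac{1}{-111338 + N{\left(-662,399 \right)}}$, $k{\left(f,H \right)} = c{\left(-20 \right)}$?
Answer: $\frac{26779178500}{1409424611} \approx 19.0$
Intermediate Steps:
$k{\left(f,H \right)} = 19$
$I = - \frac{1}{110891}$ ($I = \frac{1}{-111338 + 447} = \frac{1}{-110891} = - \frac{1}{110891} \approx -9.0179 \cdot 10^{-6}$)
$Q = - \frac{110891}{1409424611}$ ($Q = \frac{1}{\left(-244 - -306\right) \left(-205\right) - \frac{1}{110891}} = \frac{1}{\left(-244 + 306\right) \left(-205\right) - \frac{1}{110891}} = \frac{1}{62 \left(-205\right) - \frac{1}{110891}} = \frac{1}{-12710 - \frac{1}{110891}} = \frac{1}{- \frac{1409424611}{110891}} = - \frac{110891}{1409424611} \approx -7.8678 \cdot 10^{-5}$)
$k{\left(-507,-161 \right)} - Q = 19 - - \frac{110891}{1409424611} = 19 + \frac{110891}{1409424611} = \frac{26779178500}{1409424611}$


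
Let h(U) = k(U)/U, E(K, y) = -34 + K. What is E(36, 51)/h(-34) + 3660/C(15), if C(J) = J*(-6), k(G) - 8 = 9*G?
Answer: -18076/447 ≈ -40.438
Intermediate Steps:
k(G) = 8 + 9*G
h(U) = (8 + 9*U)/U
C(J) = -6*J
E(36, 51)/h(-34) + 3660/C(15) = (-34 + 36)/(9 + 8/(-34)) + 3660/((-6*15)) = 2/(9 + 8*(-1/34)) + 3660/(-90) = 2/(9 - 4/17) + 3660*(-1/90) = 2/(149/17) - 122/3 = 2*(17/149) - 122/3 = 34/149 - 122/3 = -18076/447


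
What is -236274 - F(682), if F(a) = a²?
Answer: -701398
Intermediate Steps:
-236274 - F(682) = -236274 - 1*682² = -236274 - 1*465124 = -236274 - 465124 = -701398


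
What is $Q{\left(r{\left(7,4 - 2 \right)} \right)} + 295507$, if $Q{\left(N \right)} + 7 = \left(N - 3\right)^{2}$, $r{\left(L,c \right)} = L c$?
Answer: $295621$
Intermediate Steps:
$Q{\left(N \right)} = -7 + \left(-3 + N\right)^{2}$ ($Q{\left(N \right)} = -7 + \left(N - 3\right)^{2} = -7 + \left(-3 + N\right)^{2}$)
$Q{\left(r{\left(7,4 - 2 \right)} \right)} + 295507 = \left(-7 + \left(-3 + 7 \left(4 - 2\right)\right)^{2}\right) + 295507 = \left(-7 + \left(-3 + 7 \cdot 2\right)^{2}\right) + 295507 = \left(-7 + \left(-3 + 14\right)^{2}\right) + 295507 = \left(-7 + 11^{2}\right) + 295507 = \left(-7 + 121\right) + 295507 = 114 + 295507 = 295621$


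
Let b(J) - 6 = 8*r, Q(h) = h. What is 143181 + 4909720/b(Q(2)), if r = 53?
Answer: 6647755/43 ≈ 1.5460e+5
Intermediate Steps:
b(J) = 430 (b(J) = 6 + 8*53 = 6 + 424 = 430)
143181 + 4909720/b(Q(2)) = 143181 + 4909720/430 = 143181 + 4909720*(1/430) = 143181 + 490972/43 = 6647755/43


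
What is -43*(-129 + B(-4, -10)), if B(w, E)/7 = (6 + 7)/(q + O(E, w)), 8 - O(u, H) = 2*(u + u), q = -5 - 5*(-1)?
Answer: 262343/48 ≈ 5465.5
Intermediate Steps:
q = 0 (q = -5 + 5 = 0)
O(u, H) = 8 - 4*u (O(u, H) = 8 - 2*(u + u) = 8 - 2*2*u = 8 - 4*u)
B(w, E) = 91/(8 - 4*E) (B(w, E) = 7*((6 + 7)/(0 + (8 - 4*E))) = 7*(13/(8 - 4*E)) = 91/(8 - 4*E))
-43*(-129 + B(-4, -10)) = -43*(-129 - 91/(-8 + 4*(-10))) = -43*(-129 - 91/(-8 - 40)) = -43*(-129 - 91/(-48)) = -43*(-129 - 91*(-1/48)) = -43*(-129 + 91/48) = -43*(-6101/48) = 262343/48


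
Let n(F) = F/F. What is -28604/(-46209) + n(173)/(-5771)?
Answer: 165027475/266672139 ≈ 0.61884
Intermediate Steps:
n(F) = 1
-28604/(-46209) + n(173)/(-5771) = -28604/(-46209) + 1/(-5771) = -28604*(-1/46209) + 1*(-1/5771) = 28604/46209 - 1/5771 = 165027475/266672139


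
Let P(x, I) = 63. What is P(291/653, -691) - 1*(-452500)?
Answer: 452563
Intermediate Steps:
P(291/653, -691) - 1*(-452500) = 63 - 1*(-452500) = 63 + 452500 = 452563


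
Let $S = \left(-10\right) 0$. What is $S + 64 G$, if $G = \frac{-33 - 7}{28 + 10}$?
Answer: $- \frac{1280}{19} \approx -67.368$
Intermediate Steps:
$G = - \frac{20}{19}$ ($G = - \frac{40}{38} = \left(-40\right) \frac{1}{38} = - \frac{20}{19} \approx -1.0526$)
$S = 0$
$S + 64 G = 0 + 64 \left(- \frac{20}{19}\right) = 0 - \frac{1280}{19} = - \frac{1280}{19}$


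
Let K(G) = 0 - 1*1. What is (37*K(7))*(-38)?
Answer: 1406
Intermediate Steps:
K(G) = -1 (K(G) = 0 - 1 = -1)
(37*K(7))*(-38) = (37*(-1))*(-38) = -37*(-38) = 1406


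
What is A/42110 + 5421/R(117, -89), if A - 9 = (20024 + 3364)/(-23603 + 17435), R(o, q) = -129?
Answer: -39111568669/930715220 ≈ -42.023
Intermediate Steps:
A = 2677/514 (A = 9 + (20024 + 3364)/(-23603 + 17435) = 9 + 23388/(-6168) = 9 + 23388*(-1/6168) = 9 - 1949/514 = 2677/514 ≈ 5.2082)
A/42110 + 5421/R(117, -89) = (2677/514)/42110 + 5421/(-129) = (2677/514)*(1/42110) + 5421*(-1/129) = 2677/21644540 - 1807/43 = -39111568669/930715220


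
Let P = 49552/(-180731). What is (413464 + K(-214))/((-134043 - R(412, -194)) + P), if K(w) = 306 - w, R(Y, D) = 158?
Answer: -74819742304/24254330483 ≈ -3.0848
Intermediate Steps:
P = -49552/180731 (P = 49552*(-1/180731) = -49552/180731 ≈ -0.27418)
(413464 + K(-214))/((-134043 - R(412, -194)) + P) = (413464 + (306 - 1*(-214)))/((-134043 - 1*158) - 49552/180731) = (413464 + (306 + 214))/((-134043 - 158) - 49552/180731) = (413464 + 520)/(-134201 - 49552/180731) = 413984/(-24254330483/180731) = 413984*(-180731/24254330483) = -74819742304/24254330483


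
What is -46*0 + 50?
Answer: 50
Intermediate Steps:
-46*0 + 50 = 0 + 50 = 50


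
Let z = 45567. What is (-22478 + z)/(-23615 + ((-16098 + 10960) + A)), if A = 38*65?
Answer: -23089/26283 ≈ -0.87848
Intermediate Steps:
A = 2470
(-22478 + z)/(-23615 + ((-16098 + 10960) + A)) = (-22478 + 45567)/(-23615 + ((-16098 + 10960) + 2470)) = 23089/(-23615 + (-5138 + 2470)) = 23089/(-23615 - 2668) = 23089/(-26283) = 23089*(-1/26283) = -23089/26283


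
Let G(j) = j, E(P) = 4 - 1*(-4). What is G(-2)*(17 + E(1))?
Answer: -50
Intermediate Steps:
E(P) = 8 (E(P) = 4 + 4 = 8)
G(-2)*(17 + E(1)) = -2*(17 + 8) = -2*25 = -50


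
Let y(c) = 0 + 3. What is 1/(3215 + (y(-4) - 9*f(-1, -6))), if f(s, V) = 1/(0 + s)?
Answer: 1/3227 ≈ 0.00030989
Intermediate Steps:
f(s, V) = 1/s
y(c) = 3
1/(3215 + (y(-4) - 9*f(-1, -6))) = 1/(3215 + (3 - 9/(-1))) = 1/(3215 + (3 - 9*(-1))) = 1/(3215 + (3 + 9)) = 1/(3215 + 12) = 1/3227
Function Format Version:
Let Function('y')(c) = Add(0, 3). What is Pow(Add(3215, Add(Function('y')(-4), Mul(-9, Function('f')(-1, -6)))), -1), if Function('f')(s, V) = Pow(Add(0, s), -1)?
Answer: Rational(1, 3227) ≈ 0.00030989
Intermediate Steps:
Function('f')(s, V) = Pow(s, -1)
Function('y')(c) = 3
Pow(Add(3215, Add(Function('y')(-4), Mul(-9, Function('f')(-1, -6)))), -1) = Pow(Add(3215, Add(3, Mul(-9, Pow(-1, -1)))), -1) = Pow(Add(3215, Add(3, Mul(-9, -1))), -1) = Pow(Add(3215, Add(3, 9)), -1) = Pow(Add(3215, 12), -1) = Pow(3227, -1) = Rational(1, 3227)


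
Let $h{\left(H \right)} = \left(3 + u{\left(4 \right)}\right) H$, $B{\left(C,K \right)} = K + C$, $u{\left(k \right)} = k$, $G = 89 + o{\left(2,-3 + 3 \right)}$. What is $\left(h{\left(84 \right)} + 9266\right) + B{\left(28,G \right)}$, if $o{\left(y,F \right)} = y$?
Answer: $9973$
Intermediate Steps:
$G = 91$ ($G = 89 + 2 = 91$)
$B{\left(C,K \right)} = C + K$
$h{\left(H \right)} = 7 H$ ($h{\left(H \right)} = \left(3 + 4\right) H = 7 H$)
$\left(h{\left(84 \right)} + 9266\right) + B{\left(28,G \right)} = \left(7 \cdot 84 + 9266\right) + \left(28 + 91\right) = \left(588 + 9266\right) + 119 = 9854 + 119 = 9973$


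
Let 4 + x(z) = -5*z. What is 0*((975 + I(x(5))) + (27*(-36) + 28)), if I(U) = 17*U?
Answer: 0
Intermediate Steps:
x(z) = -4 - 5*z
0*((975 + I(x(5))) + (27*(-36) + 28)) = 0*((975 + 17*(-4 - 5*5)) + (27*(-36) + 28)) = 0*((975 + 17*(-4 - 25)) + (-972 + 28)) = 0*((975 + 17*(-29)) - 944) = 0*((975 - 493) - 944) = 0*(482 - 944) = 0*(-462) = 0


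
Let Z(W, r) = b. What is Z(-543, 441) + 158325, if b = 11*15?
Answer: 158490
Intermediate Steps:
b = 165
Z(W, r) = 165
Z(-543, 441) + 158325 = 165 + 158325 = 158490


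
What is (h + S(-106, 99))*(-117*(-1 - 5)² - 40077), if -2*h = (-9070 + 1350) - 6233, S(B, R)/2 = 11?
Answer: -619913133/2 ≈ -3.0996e+8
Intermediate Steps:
S(B, R) = 22 (S(B, R) = 2*11 = 22)
h = 13953/2 (h = -((-9070 + 1350) - 6233)/2 = -(-7720 - 6233)/2 = -½*(-13953) = 13953/2 ≈ 6976.5)
(h + S(-106, 99))*(-117*(-1 - 5)² - 40077) = (13953/2 + 22)*(-117*(-1 - 5)² - 40077) = 13997*(-117*(-6)² - 40077)/2 = 13997*(-117*36 - 40077)/2 = 13997*(-4212 - 40077)/2 = (13997/2)*(-44289) = -619913133/2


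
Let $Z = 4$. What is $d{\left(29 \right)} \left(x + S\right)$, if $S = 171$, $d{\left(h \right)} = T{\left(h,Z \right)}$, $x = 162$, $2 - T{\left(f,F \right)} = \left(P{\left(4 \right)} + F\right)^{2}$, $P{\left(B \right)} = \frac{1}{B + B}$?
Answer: $- \frac{320013}{64} \approx -5000.2$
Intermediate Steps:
$P{\left(B \right)} = \frac{1}{2 B}$
$T{\left(f,F \right)} = 2 - \left(\frac{1}{8} + F\right)^{2}$ ($T{\left(f,F \right)} = 2 - \left(\frac{1}{2 \cdot 4} + F\right)^{2} = 2 - \left(\frac{1}{2} \cdot \frac{1}{4} + F\right)^{2} = 2 - \left(\frac{1}{8} + F\right)^{2}$)
$d{\left(h \right)} = - \frac{961}{64}$ ($d{\left(h \right)} = 2 - \frac{\left(1 + 8 \cdot 4\right)^{2}}{64} = 2 - \frac{\left(1 + 32\right)^{2}}{64} = 2 - \frac{33^{2}}{64} = 2 - \frac{1089}{64} = - \frac{961}{64}$)
$d{\left(29 \right)} \left(x + S\right) = - \frac{961 \left(162 + 171\right)}{64} = \left(- \frac{961}{64}\right) 333 = - \frac{320013}{64}$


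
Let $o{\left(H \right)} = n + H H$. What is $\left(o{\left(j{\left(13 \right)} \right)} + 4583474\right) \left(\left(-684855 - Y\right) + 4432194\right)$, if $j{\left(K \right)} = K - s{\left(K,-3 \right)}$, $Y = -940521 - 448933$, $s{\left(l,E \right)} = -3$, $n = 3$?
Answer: $23545687588269$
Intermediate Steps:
$Y = -1389454$
$j{\left(K \right)} = 3 + K$ ($j{\left(K \right)} = K - -3 = K + 3 = 3 + K$)
$o{\left(H \right)} = 3 + H^{2}$ ($o{\left(H \right)} = 3 + H H = 3 + H^{2}$)
$\left(o{\left(j{\left(13 \right)} \right)} + 4583474\right) \left(\left(-684855 - Y\right) + 4432194\right) = \left(\left(3 + \left(3 + 13\right)^{2}\right) + 4583474\right) \left(\left(-684855 - -1389454\right) + 4432194\right) = \left(\left(3 + 16^{2}\right) + 4583474\right) \left(\left(-684855 + 1389454\right) + 4432194\right) = \left(\left(3 + 256\right) + 4583474\right) \left(704599 + 4432194\right) = \left(259 + 4583474\right) 5136793 = 4583733 \cdot 5136793 = 23545687588269$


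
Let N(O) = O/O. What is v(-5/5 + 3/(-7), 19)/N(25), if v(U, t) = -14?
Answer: -14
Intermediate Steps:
N(O) = 1
v(-5/5 + 3/(-7), 19)/N(25) = -14/1 = -14*1 = -14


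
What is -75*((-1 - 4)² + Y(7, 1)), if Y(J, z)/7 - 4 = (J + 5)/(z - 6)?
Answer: -2715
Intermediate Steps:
Y(J, z) = 28 + 7*(5 + J)/(-6 + z) (Y(J, z) = 28 + 7*((J + 5)/(z - 6)) = 28 + 7*((5 + J)/(-6 + z)) = 28 + 7*(5 + J)/(-6 + z))
-75*((-1 - 4)² + Y(7, 1)) = -75*((-1 - 4)² + 7*(-19 + 7 + 4*1)/(-6 + 1)) = -75*((-5)² + 7*(-19 + 7 + 4)/(-5)) = -75*(25 + 7*(-⅕)*(-8)) = -75*(25 + 56/5) = -75*181/5 = -2715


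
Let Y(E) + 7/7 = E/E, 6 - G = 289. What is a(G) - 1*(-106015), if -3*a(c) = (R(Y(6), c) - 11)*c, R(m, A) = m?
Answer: 314932/3 ≈ 1.0498e+5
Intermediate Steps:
G = -283 (G = 6 - 1*289 = 6 - 289 = -283)
Y(E) = 0 (Y(E) = -1 + E/E = -1 + 1 = 0)
a(c) = 11*c/3 (a(c) = -(0 - 11)*c/3 = -(-11)*c/3 = 11*c/3)
a(G) - 1*(-106015) = (11/3)*(-283) - 1*(-106015) = -3113/3 + 106015 = 314932/3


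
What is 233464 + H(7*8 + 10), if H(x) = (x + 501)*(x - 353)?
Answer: 70735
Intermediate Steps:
H(x) = (-353 + x)*(501 + x) (H(x) = (501 + x)*(-353 + x) = (-353 + x)*(501 + x))
233464 + H(7*8 + 10) = 233464 + (-176853 + (7*8 + 10)² + 148*(7*8 + 10)) = 233464 + (-176853 + (56 + 10)² + 148*(56 + 10)) = 233464 + (-176853 + 66² + 148*66) = 233464 + (-176853 + 4356 + 9768) = 233464 - 162729 = 70735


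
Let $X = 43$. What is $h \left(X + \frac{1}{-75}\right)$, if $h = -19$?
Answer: $- \frac{61256}{75} \approx -816.75$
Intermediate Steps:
$h \left(X + \frac{1}{-75}\right) = - 19 \left(43 + \frac{1}{-75}\right) = - 19 \left(43 - \frac{1}{75}\right) = \left(-19\right) \frac{3224}{75} = - \frac{61256}{75}$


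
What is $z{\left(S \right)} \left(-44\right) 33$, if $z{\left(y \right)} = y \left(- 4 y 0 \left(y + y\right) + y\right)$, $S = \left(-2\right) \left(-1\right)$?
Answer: $-5808$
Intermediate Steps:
$S = 2$
$z{\left(y \right)} = y^{2}$ ($z{\left(y \right)} = y \left(- 4 y 0 \cdot 2 y + y\right) = y \left(- 4 y 0 + y\right) = y \left(0 + y\right) = y y = y^{2}$)
$z{\left(S \right)} \left(-44\right) 33 = 2^{2} \left(-44\right) 33 = 4 \left(-44\right) 33 = \left(-176\right) 33 = -5808$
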